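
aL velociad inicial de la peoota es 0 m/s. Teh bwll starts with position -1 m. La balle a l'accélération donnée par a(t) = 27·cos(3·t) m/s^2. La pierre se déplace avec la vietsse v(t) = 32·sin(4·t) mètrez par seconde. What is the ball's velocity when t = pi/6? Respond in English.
We need to integrate our acceleration equation a(t) = 27·cos(3·t) 1 time. Finding the integral of a(t) and using v(0) = 0: v(t) = 9·sin(3·t). From the given velocity equation v(t) = 9·sin(3·t), we substitute t = pi/6 to get v = 9.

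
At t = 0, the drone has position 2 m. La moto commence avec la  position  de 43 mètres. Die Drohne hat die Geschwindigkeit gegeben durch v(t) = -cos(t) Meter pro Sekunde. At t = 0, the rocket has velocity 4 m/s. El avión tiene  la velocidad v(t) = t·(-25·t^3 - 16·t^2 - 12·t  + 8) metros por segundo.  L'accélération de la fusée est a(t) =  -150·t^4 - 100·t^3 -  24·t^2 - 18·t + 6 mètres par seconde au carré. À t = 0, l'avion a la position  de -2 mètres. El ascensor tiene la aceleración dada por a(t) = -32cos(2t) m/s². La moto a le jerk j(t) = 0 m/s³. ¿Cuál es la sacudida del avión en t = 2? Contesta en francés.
Pour résoudre ceci, nous devons prendre 2 dérivées de notre équation de la vitesse v(t) = t·(-25·t^3 - 16·t^2 - 12·t + 8). En prenant d/dt de v(t), nous trouvons a(t) = -25·t^3 - 16·t^2 + t·(-75·t^2 - 32·t - 12) - 12·t + 8. La dérivée de l'accélération donne le jerk: j(t) = -150·t^2 + t·(-150·t - 32) - 64·t - 24. En utilisant j(t) = -150·t^2 + t·(-150·t - 32) - 64·t - 24 et en substituant t = 2, nous trouvons j = -1416.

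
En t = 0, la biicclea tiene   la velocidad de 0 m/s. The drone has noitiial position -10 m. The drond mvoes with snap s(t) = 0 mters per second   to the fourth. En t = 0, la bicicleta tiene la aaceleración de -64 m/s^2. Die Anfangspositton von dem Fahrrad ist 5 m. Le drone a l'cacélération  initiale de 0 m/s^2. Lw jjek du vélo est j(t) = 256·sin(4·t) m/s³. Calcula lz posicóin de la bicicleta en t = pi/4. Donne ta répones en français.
Nous devons trouver l'intégrale de notre équation du jerk j(t) = 256·sin(4·t) 3 fois. La primitive du jerk, avec a(0) = -64, donne l'accélération: a(t) = -64·cos(4·t). La primitive de l'accélération, avec v(0) = 0, donne la vitesse: v(t) = -16·sin(4·t). En prenant ∫v(t)dt et en appliquant x(0) = 5, nous trouvons x(t) = 4·cos(4·t) + 1. En utilisant x(t) = 4·cos(4·t) + 1 et en substituant t = pi/4, nous trouvons x = -3.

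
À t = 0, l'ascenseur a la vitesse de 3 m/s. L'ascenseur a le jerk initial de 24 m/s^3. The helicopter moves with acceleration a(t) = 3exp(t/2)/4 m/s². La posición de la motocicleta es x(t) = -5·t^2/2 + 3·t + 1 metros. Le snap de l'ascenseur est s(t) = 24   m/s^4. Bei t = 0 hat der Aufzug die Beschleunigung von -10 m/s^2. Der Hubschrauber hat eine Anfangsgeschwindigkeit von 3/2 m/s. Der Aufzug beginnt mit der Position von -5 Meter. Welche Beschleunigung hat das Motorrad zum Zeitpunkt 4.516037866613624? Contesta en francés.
En partant de la position x(t) = -5·t^2/2 + 3·t + 1, nous prenons 2 dérivées. En dérivant la position, nous obtenons la vitesse: v(t) = 3 - 5·t. En prenant d/dt de v(t), nous trouvons a(t) = -5. Nous avons l'accélération a(t) = -5. En substituant t = 4.516037866613624: a(4.516037866613624) = -5.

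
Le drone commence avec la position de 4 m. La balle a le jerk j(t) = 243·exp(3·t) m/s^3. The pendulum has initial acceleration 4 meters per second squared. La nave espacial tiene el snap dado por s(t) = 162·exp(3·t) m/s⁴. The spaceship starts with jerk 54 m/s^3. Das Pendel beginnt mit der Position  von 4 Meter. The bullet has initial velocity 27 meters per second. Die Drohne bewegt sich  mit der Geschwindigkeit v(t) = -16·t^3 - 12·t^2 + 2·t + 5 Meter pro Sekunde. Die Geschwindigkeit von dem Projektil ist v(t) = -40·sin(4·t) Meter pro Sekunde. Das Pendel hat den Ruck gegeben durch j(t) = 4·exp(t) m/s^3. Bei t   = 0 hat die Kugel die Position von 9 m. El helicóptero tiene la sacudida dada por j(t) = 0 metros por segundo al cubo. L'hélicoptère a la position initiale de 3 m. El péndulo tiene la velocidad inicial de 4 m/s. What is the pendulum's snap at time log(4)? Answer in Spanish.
Partiendo de la sacudida j(t) = 4·exp(t), tomamos 1 derivada. Derivando la sacudida, obtenemos el snap: s(t) = 4·exp(t). Usando s(t) = 4·exp(t) y sustituyendo t = log(4), encontramos s = 16.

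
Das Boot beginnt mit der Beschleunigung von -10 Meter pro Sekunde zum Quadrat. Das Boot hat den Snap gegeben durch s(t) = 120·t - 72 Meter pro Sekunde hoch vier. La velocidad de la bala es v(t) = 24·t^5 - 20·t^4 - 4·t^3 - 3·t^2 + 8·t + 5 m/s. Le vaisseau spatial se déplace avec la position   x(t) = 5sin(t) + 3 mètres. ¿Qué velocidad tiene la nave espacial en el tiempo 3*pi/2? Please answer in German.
Wir müssen unsere Gleichung für die Position x(t) = 5·sin(t) + 3 1-mal ableiten. Durch Ableiten von der Position erhalten wir die Geschwindigkeit: v(t) = 5·cos(t). Aus der Gleichung für die Geschwindigkeit v(t) = 5·cos(t), setzen wir t = 3*pi/2 ein und erhalten v = 0.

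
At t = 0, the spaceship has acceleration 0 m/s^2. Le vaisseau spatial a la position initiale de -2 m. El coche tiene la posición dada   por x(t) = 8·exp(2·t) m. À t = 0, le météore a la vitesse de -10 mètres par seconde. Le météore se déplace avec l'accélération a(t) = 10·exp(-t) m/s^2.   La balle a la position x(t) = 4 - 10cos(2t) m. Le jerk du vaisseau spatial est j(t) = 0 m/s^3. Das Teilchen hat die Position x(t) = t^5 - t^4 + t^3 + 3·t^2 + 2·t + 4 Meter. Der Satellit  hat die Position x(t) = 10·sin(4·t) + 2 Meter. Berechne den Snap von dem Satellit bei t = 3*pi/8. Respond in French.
Nous devons dériver notre équation de la position x(t) = 10·sin(4·t) + 2 4 fois. La dérivée de la position donne la vitesse: v(t) = 40·cos(4·t). En dérivant la vitesse, nous obtenons l'accélération: a(t) = -160·sin(4·t). En dérivant l'accélération, nous obtenons le jerk: j(t) = -640·cos(4·t). En dérivant le jerk, nous obtenons le snap: s(t) = 2560·sin(4·t). En utilisant s(t) = 2560·sin(4·t) et en substituant t = 3*pi/8, nous trouvons s = -2560.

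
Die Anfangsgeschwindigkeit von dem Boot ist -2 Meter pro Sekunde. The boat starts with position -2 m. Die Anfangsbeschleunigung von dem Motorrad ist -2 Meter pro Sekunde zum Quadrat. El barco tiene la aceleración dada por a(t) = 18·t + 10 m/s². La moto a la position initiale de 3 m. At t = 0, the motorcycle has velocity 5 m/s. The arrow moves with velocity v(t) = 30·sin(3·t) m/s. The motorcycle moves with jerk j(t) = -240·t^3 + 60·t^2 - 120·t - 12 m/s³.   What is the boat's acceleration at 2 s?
From the given acceleration equation a(t) = 18·t + 10, we substitute t = 2 to get a = 46.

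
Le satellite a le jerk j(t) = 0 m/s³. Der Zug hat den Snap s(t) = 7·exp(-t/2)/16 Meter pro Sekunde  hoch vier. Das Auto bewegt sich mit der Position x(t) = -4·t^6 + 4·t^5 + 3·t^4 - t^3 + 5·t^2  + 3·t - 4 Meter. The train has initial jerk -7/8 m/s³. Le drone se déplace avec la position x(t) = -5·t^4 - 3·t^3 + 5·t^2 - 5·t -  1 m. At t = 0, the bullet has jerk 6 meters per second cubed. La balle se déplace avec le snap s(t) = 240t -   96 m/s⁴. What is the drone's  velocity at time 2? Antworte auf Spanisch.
Partiendo de la posición x(t) = -5·t^4 - 3·t^3 + 5·t^2 - 5·t - 1, tomamos 1 derivada. Derivando la posición, obtenemos la velocidad: v(t) = -20·t^3 - 9·t^2 + 10·t - 5. Usando v(t) = -20·t^3 - 9·t^2 + 10·t - 5 y sustituyendo t = 2, encontramos v = -181.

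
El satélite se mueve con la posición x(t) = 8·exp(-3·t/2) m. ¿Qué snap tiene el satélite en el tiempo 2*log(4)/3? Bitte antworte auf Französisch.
En partant de la position x(t) = 8·exp(-3·t/2), nous prenons 4 dérivées. En dérivant la position, nous obtenons la vitesse: v(t) = -12·exp(-3·t/2). En prenant d/dt de v(t), nous trouvons a(t) = 18·exp(-3·t/2). La dérivée de l'accélération donne le jerk: j(t) = -27·exp(-3·t/2). En dérivant le jerk, nous obtenons le snap: s(t) = 81·exp(-3·t/2)/2. Nous avons le snap s(t) = 81·exp(-3·t/2)/2. En substituant t = 2*log(4)/3: s(2*log(4)/3) = 81/8.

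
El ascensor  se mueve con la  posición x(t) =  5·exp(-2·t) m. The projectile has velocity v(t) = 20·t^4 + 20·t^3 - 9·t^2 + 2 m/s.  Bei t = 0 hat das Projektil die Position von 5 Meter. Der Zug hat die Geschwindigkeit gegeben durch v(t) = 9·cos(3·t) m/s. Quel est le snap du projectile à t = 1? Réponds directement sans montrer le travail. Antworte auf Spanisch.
s(1) = 600.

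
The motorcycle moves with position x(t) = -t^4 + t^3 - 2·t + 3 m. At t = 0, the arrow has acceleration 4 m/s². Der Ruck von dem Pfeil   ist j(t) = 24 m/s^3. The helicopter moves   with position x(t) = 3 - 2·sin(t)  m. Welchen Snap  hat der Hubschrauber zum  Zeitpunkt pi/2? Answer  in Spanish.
Para resolver esto, necesitamos tomar 4 derivadas de nuestra ecuación de la posición x(t) = 3 - 2·sin(t). Derivando la posición, obtenemos la velocidad: v(t) = -2·cos(t). Derivando la velocidad, obtenemos la aceleración: a(t) = 2·sin(t). Derivando la aceleración, obtenemos la sacudida: j(t) = 2·cos(t). Tomando d/dt de j(t), encontramos s(t) = -2·sin(t). Usando s(t) = -2·sin(t) y sustituyendo t = pi/2, encontramos s = -2.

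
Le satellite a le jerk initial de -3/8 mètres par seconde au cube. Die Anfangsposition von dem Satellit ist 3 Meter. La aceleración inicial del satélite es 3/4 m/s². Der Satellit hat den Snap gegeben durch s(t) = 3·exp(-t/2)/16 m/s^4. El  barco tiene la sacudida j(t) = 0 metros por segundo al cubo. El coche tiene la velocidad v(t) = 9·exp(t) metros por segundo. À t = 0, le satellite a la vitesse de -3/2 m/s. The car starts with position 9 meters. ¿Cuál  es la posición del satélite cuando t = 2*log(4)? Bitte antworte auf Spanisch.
Necesitamos integrar nuestra ecuación del snap s(t) = 3·exp(-t/2)/16 4 veces. La antiderivada del snap, con j(0) = -3/8, da la sacudida: j(t) = -3·exp(-t/2)/8. Tomando ∫j(t)dt y aplicando a(0) = 3/4, encontramos a(t) = 3·exp(-t/2)/4. La antiderivada de la aceleración es la velocidad. Usando v(0) = -3/2, obtenemos v(t) = -3·exp(-t/2)/2. La antiderivada de la velocidad es la posición. Usando x(0) = 3, obtenemos x(t) = 3·exp(-t/2). Usando x(t) = 3·exp(-t/2) y sustituyendo t = 2*log(4), encontramos x = 3/4.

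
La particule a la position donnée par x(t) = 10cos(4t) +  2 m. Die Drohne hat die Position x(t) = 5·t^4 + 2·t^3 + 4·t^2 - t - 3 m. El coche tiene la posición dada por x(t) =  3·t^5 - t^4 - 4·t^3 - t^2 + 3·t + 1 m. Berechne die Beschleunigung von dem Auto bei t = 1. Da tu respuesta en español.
Para resolver esto, necesitamos tomar 2 derivadas de nuestra ecuación de la posición x(t) = 3·t^5 - t^4 - 4·t^3 - t^2 + 3·t + 1. La derivada de la posición da la velocidad: v(t) = 15·t^4 - 4·t^3 - 12·t^2 - 2·t + 3. Tomando d/dt de v(t), encontramos a(t) = 60·t^3 - 12·t^2 - 24·t - 2. Tenemos la aceleración a(t) = 60·t^3 - 12·t^2 - 24·t - 2. Sustituyendo t = 1: a(1) = 22.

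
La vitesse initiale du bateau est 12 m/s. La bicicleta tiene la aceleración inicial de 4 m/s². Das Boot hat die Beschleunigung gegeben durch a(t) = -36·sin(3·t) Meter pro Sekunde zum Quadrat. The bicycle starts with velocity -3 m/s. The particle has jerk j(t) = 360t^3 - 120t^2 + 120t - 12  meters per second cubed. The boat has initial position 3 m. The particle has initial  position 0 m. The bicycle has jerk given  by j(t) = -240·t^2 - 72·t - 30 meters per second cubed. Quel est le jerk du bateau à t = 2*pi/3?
En partant de l'accélération a(t) = -36·sin(3·t), nous prenons 1 dérivée. La dérivée de l'accélération donne le jerk: j(t) = -108·cos(3·t). De l'équation du jerk j(t) = -108·cos(3·t), nous substituons t = 2*pi/3 pour obtenir j = -108.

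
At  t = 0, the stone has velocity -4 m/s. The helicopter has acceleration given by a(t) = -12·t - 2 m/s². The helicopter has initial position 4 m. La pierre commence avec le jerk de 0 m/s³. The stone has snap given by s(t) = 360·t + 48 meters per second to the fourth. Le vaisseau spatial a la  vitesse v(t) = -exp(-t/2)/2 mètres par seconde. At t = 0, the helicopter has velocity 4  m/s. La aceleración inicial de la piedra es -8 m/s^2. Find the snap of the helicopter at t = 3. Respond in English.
Starting from acceleration a(t) = -12·t - 2, we take 2 derivatives. The derivative of acceleration gives jerk: j(t) = -12. The derivative of jerk gives snap: s(t) = 0. From the given snap equation s(t) = 0, we substitute t = 3 to get s = 0.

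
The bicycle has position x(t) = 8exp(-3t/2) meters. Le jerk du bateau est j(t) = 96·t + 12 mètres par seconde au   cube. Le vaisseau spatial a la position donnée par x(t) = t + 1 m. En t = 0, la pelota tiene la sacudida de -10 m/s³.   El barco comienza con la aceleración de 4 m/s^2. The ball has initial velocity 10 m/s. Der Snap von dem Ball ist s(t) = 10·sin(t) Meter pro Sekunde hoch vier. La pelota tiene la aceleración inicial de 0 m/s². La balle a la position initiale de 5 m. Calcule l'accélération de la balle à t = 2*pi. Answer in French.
Nous devons trouver l'intégrale de notre équation du snap s(t) = 10·sin(t) 2 fois. En prenant ∫s(t)dt et en appliquant j(0) = -10, nous trouvons j(t) = -10·cos(t). En prenant ∫j(t)dt et en appliquant a(0) = 0, nous trouvons a(t) = -10·sin(t). En utilisant a(t) = -10·sin(t) et en substituant t = 2*pi, nous trouvons a = 0.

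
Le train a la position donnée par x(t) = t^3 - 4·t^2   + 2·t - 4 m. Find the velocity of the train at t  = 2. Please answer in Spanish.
Partiendo de la posición x(t) = t^3 - 4·t^2 + 2·t - 4, tomamos 1 derivada. Tomando d/dt de x(t), encontramos v(t) = 3·t^2 - 8·t + 2. Tenemos la velocidad v(t) = 3·t^2 - 8·t + 2. Sustituyendo t = 2: v(2) = -2.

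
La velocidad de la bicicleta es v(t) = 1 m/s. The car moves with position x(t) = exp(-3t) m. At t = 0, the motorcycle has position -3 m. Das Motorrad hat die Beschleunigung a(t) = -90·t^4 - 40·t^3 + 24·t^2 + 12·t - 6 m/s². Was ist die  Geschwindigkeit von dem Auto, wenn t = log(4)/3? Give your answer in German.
Wir müssen unsere Gleichung für die Position x(t) = exp(-3·t) 1-mal ableiten. Die Ableitung von der Position ergibt die Geschwindigkeit: v(t) = -3·exp(-3·t). Aus der Gleichung für die Geschwindigkeit v(t) = -3·exp(-3·t), setzen wir t = log(4)/3 ein und erhalten v = -3/4.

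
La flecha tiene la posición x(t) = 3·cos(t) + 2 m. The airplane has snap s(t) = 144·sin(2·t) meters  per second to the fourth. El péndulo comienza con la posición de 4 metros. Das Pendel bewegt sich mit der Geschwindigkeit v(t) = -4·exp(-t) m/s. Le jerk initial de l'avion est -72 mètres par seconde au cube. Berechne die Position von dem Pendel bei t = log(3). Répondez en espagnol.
Partiendo de la velocidad v(t) = -4·exp(-t), tomamos 1 integral. Tomando ∫v(t)dt y aplicando x(0) = 4, encontramos x(t) = 4·exp(-t). Usando x(t) = 4·exp(-t) y sustituyendo t = log(3), encontramos x = 4/3.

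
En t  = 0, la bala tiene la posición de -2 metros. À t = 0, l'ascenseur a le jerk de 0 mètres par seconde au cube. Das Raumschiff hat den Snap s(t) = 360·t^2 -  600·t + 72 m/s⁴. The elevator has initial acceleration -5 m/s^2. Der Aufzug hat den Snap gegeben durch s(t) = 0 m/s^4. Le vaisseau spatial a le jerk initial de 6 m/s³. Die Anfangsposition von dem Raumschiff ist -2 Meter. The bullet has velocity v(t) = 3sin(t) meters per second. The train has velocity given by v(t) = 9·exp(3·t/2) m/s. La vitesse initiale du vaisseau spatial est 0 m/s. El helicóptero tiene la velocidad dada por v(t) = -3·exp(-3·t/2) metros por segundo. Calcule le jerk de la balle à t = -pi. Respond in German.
Ausgehend von der Geschwindigkeit v(t) = 3·sin(t), nehmen wir 2 Ableitungen. Die Ableitung von der Geschwindigkeit ergibt die Beschleunigung: a(t) = 3·cos(t). Mit d/dt von a(t) finden wir j(t) = -3·sin(t). Wir haben den Ruck j(t) = -3·sin(t). Durch Einsetzen von t = -pi: j(-pi) = 0.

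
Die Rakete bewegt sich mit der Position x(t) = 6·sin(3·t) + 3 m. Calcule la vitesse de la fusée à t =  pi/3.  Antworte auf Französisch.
Nous devons dériver notre équation de la position x(t) = 6·sin(3·t) + 3 1 fois. La dérivée de la position donne la vitesse: v(t) = 18·cos(3·t). De l'équation de la vitesse v(t) = 18·cos(3·t), nous substituons t = pi/3 pour obtenir v = -18.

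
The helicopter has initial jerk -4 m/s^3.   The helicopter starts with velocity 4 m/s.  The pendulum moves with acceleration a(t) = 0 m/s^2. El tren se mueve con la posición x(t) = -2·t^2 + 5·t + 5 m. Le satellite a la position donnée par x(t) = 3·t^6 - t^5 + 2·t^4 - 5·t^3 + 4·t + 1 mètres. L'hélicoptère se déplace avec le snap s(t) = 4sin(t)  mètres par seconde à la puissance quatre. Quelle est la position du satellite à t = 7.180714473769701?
Nous avons la position x(t) = 3·t^6 - t^5 + 2·t^4 - 5·t^3 + 4·t + 1. En substituant t = 7.180714473769701: x(7.180714473769701) = 395674.596327554.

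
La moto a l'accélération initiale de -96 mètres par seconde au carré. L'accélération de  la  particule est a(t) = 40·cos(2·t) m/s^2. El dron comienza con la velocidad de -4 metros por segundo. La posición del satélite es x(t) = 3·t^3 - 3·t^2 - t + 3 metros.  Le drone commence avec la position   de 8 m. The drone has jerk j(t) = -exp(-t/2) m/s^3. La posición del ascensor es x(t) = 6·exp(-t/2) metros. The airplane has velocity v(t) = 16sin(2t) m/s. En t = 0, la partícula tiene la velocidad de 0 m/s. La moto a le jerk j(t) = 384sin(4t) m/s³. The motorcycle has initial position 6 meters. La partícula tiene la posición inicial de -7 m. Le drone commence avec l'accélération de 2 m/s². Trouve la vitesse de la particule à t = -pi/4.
Nous devons trouver l'intégrale de notre équation de l'accélération a(t) = 40·cos(2·t) 1 fois. En intégrant l'accélération et en utilisant la condition initiale v(0) = 0, nous obtenons v(t) = 20·sin(2·t). De l'équation de la vitesse v(t) = 20·sin(2·t), nous substituons t = -pi/4 pour obtenir v = -20.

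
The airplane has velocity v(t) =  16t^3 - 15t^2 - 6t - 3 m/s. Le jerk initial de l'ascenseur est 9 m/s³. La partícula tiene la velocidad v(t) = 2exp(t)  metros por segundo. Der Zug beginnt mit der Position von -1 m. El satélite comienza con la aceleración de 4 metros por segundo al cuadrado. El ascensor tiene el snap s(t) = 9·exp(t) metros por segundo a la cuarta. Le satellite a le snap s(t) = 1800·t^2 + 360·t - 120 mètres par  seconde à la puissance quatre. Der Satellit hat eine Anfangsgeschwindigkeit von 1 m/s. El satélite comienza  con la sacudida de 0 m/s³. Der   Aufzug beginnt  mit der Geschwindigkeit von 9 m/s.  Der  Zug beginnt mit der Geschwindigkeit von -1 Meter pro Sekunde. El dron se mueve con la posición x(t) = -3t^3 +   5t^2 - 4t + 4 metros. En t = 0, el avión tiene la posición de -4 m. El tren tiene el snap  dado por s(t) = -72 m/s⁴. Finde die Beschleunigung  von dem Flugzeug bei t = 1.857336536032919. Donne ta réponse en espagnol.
Para resolver esto, necesitamos tomar 1 derivada de nuestra ecuación de la velocidad v(t) = 16·t^3 - 15·t^2 - 6·t - 3. La derivada de la velocidad da la aceleración: a(t) = 48·t^2 - 30·t - 6. Usando a(t) = 48·t^2 - 30·t - 6 y sustituyendo t = 1.857336536032919, encontramos a = 103.865456306985.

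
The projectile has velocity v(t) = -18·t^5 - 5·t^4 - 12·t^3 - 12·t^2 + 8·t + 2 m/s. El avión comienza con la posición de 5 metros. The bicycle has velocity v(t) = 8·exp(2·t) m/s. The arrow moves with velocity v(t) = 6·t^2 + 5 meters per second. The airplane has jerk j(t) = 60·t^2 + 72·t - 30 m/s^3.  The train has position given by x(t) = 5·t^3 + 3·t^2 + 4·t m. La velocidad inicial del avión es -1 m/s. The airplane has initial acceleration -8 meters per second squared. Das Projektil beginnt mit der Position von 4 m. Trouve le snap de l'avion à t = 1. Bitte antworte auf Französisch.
En partant du jerk j(t) = 60·t^2 + 72·t - 30, nous prenons 1 dérivée. En prenant d/dt de j(t), nous trouvons s(t) = 120·t + 72. En utilisant s(t) = 120·t + 72 et en substituant t = 1, nous trouvons s = 192.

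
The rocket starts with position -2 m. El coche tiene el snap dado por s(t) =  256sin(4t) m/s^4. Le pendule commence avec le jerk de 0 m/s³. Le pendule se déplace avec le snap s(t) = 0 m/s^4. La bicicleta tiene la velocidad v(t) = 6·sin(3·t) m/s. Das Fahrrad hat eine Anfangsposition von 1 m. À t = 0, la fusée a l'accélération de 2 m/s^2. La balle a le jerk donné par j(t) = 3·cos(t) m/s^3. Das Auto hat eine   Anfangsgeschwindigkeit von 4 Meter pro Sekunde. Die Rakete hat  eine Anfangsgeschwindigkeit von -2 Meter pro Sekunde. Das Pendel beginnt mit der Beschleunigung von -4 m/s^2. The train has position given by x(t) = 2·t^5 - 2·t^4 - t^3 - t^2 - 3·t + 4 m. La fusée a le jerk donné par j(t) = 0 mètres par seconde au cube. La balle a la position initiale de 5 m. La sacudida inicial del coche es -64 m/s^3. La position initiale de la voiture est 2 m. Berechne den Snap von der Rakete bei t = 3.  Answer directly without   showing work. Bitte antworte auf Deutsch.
Bei t = 3, s = 0.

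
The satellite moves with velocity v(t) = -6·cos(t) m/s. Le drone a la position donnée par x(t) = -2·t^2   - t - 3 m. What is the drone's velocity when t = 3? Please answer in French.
Pour résoudre ceci, nous devons prendre 1 dérivée de notre équation de la position x(t) = -2·t^2 - t - 3. La dérivée de la position donne la vitesse: v(t) = -4·t - 1. De l'équation de la vitesse v(t) = -4·t - 1, nous substituons t = 3 pour obtenir v = -13.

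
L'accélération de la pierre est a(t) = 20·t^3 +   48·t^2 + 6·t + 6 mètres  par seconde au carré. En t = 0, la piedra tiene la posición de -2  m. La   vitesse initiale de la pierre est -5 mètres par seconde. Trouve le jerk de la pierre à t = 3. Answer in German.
Ausgehend von der Beschleunigung a(t) = 20·t^3 + 48·t^2 + 6·t + 6, nehmen wir 1 Ableitung. Mit d/dt von a(t) finden wir j(t) = 60·t^2 + 96·t + 6. Wir haben den Ruck j(t) = 60·t^2 + 96·t + 6. Durch Einsetzen von t = 3: j(3) = 834.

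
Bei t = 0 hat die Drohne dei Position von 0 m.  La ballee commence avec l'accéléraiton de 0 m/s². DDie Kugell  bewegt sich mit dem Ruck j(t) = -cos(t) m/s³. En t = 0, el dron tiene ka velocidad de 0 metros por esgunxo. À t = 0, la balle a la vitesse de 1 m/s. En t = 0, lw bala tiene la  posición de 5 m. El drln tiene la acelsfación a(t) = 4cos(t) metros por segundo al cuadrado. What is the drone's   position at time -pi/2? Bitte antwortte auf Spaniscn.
Para resolver esto, necesitamos tomar 2 antiderivadas de nuestra ecuación de la aceleración a(t) = 4·cos(t). Integrando la aceleración y usando la condición inicial v(0) = 0, obtenemos v(t) = 4·sin(t). La integral de la velocidad es la posición. Usando x(0) = 0, obtenemos x(t) = 4 - 4·cos(t). De la ecuación de la posición x(t) = 4 - 4·cos(t), sustituimos t = -pi/2 para obtener x = 4.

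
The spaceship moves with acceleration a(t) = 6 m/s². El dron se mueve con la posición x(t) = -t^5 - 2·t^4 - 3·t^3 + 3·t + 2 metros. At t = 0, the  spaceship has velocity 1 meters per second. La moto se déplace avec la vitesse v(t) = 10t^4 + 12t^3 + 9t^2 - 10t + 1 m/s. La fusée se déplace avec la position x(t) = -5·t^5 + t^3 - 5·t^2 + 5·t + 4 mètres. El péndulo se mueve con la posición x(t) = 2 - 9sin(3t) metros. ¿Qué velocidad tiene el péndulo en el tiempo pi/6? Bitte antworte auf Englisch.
Starting from position x(t) = 2 - 9·sin(3·t), we take 1 derivative. Taking d/dt of x(t), we find v(t) = -27·cos(3·t). We have velocity v(t) = -27·cos(3·t). Substituting t = pi/6: v(pi/6) = 0.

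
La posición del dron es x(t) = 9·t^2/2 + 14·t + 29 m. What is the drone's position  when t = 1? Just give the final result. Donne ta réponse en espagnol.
x(1) = 95/2.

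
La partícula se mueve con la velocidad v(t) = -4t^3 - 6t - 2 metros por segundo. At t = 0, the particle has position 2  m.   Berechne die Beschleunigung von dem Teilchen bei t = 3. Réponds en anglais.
To solve this, we need to take 1 derivative of our velocity equation v(t) = -4·t^3 - 6·t - 2. Taking d/dt of v(t), we find a(t) = -12·t^2 - 6. Using a(t) = -12·t^2 - 6 and substituting t = 3, we find a = -114.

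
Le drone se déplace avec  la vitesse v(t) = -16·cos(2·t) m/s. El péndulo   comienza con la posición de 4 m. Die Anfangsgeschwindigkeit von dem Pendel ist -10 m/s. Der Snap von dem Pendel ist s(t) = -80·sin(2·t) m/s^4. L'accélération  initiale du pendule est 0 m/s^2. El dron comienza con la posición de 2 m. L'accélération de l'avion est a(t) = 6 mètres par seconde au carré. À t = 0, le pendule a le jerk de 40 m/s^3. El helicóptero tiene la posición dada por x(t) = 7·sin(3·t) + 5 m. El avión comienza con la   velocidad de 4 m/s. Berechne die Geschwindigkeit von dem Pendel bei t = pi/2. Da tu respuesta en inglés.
We need to integrate our snap equation s(t) = -80·sin(2·t) 3 times. Finding the antiderivative of s(t) and using j(0) = 40: j(t) = 40·cos(2·t). Integrating jerk and using the initial condition a(0) = 0, we get a(t) = 20·sin(2·t). Integrating acceleration and using the initial condition v(0) = -10, we get v(t) = -10·cos(2·t). We have velocity v(t) = -10·cos(2·t). Substituting t = pi/2: v(pi/2) = 10.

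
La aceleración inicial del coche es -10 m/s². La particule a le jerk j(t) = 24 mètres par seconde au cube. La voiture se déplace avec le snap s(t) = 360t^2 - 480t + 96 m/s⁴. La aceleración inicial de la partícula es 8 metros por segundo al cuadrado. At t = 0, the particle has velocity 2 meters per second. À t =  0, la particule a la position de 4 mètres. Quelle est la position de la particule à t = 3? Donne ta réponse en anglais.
We need to integrate our jerk equation j(t) = 24 3 times. Finding the antiderivative of j(t) and using a(0) = 8: a(t) = 24·t + 8. Integrating acceleration and using the initial condition v(0) = 2, we get v(t) = 12·t^2 + 8·t + 2. Finding the integral of v(t) and using x(0) = 4: x(t) = 4·t^3 + 4·t^2 + 2·t + 4. Using x(t) = 4·t^3 + 4·t^2 + 2·t + 4 and substituting t = 3, we find x = 154.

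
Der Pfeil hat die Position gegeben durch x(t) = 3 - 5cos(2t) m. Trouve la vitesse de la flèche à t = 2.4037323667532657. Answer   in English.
To solve this, we need to take 1 derivative of our position equation x(t) = 3 - 5·cos(2·t). Taking d/dt of x(t), we find v(t) = 10·sin(2·t). Using v(t) = 10·sin(2·t) and substituting t = 2.4037323667532657, we find v = -9.95483704172269.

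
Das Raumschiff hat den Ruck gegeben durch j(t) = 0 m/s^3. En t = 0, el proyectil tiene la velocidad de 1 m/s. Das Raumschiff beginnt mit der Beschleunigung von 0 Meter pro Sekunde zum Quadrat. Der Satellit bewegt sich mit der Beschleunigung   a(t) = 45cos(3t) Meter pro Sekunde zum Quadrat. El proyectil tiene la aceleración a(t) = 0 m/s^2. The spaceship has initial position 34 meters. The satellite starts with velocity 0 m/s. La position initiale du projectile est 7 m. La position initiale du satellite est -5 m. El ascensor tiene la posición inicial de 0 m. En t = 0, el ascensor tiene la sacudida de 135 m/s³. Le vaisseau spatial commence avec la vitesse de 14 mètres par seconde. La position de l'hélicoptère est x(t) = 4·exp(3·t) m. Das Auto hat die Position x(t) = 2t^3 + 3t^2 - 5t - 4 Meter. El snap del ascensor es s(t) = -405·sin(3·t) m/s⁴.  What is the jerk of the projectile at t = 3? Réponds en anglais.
To solve this, we need to take 1 derivative of our acceleration equation a(t) = 0. Differentiating acceleration, we get jerk: j(t) = 0. We have jerk j(t) = 0. Substituting t = 3: j(3) = 0.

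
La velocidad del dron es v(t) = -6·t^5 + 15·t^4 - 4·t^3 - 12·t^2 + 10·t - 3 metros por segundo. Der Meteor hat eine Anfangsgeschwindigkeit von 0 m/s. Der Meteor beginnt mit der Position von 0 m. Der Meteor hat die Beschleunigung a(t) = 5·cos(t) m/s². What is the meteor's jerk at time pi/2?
To solve this, we need to take 1 derivative of our acceleration equation a(t) = 5·cos(t). Taking d/dt of a(t), we find j(t) = -5·sin(t). Using j(t) = -5·sin(t) and substituting t = pi/2, we find j = -5.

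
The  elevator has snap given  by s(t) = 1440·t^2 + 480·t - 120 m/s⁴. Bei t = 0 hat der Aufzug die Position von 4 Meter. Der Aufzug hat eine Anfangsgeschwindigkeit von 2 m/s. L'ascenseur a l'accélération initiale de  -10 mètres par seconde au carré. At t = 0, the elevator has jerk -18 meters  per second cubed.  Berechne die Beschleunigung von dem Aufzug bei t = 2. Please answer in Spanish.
Partiendo del snap s(t) = 1440·t^2 + 480·t - 120, tomamos 2 integrales. Tomando ∫s(t)dt y aplicando j(0) = -18, encontramos j(t) = 480·t^3 + 240·t^2 - 120·t - 18. Integrando la sacudida y usando la condición inicial a(0) = -10, obtenemos a(t) = 120·t^4 + 80·t^3 - 60·t^2 - 18·t - 10. Tenemos la aceleración a(t) = 120·t^4 + 80·t^3 - 60·t^2 - 18·t - 10. Sustituyendo t = 2: a(2) = 2274.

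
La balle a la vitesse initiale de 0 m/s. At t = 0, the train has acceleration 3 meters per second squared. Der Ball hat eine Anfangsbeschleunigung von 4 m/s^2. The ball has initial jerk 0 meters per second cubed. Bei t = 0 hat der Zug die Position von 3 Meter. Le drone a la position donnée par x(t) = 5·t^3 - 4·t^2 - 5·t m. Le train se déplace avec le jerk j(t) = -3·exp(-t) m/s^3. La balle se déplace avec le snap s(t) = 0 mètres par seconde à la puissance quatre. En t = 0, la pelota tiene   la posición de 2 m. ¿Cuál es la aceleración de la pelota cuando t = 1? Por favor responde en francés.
Nous devons trouver la primitive de notre équation du snap s(t) = 0 2 fois. En intégrant le snap et en utilisant la condition initiale j(0) = 0, nous obtenons j(t) = 0. L'intégrale du jerk, avec a(0) = 4, donne l'accélération: a(t) = 4. Nous avons l'accélération a(t) = 4. En substituant t = 1: a(1) = 4.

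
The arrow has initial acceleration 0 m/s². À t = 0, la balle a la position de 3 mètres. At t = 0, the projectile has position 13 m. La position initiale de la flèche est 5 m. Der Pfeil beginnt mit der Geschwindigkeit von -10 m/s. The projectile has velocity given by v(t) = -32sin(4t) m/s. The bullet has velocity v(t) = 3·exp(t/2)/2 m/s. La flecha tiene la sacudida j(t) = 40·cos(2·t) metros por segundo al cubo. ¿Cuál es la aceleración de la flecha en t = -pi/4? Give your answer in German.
Wir müssen die Stammfunktion unserer Gleichung für den Ruck j(t) = 40·cos(2·t) 1-mal finden. Das Integral von dem Ruck ist die Beschleunigung. Mit a(0) = 0 erhalten wir a(t) = 20·sin(2·t). Mit a(t) = 20·sin(2·t) und Einsetzen von t = -pi/4, finden wir a = -20.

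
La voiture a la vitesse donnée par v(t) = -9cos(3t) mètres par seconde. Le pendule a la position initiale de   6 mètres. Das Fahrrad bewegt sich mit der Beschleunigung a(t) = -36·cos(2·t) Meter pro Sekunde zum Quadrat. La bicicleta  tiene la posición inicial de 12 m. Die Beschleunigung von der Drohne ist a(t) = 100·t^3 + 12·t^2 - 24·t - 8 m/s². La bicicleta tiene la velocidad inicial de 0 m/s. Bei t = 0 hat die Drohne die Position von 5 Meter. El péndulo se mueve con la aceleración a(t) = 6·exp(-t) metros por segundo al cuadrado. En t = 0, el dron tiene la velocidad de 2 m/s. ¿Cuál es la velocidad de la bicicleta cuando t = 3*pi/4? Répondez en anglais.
We must find the integral of our acceleration equation a(t) = -36·cos(2·t) 1 time. Finding the integral of a(t) and using v(0) = 0: v(t) = -18·sin(2·t). From the given velocity equation v(t) = -18·sin(2·t), we substitute t = 3*pi/4 to get v = 18.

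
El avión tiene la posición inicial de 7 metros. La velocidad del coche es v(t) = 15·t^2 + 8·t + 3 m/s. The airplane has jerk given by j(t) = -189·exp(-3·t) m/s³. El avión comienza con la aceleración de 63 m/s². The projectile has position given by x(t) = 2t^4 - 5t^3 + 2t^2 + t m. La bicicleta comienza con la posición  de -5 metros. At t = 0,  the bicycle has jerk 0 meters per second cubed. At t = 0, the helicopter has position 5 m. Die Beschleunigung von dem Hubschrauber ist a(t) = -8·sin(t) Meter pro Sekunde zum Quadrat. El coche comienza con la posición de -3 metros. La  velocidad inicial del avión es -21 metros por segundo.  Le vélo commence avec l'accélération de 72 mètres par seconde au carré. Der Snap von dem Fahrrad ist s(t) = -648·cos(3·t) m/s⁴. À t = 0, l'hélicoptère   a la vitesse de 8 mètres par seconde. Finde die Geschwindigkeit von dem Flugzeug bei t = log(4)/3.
Um dies zu lösen, müssen wir 2 Stammfunktionen unserer Gleichung für den Ruck j(t) = -189·exp(-3·t) finden. Die Stammfunktion von dem Ruck, mit a(0) = 63, ergibt die Beschleunigung: a(t) = 63·exp(-3·t). Die Stammfunktion von der Beschleunigung ist die Geschwindigkeit. Mit v(0) = -21 erhalten wir v(t) = -21·exp(-3·t). Mit v(t) = -21·exp(-3·t) und Einsetzen von t = log(4)/3, finden wir v = -21/4.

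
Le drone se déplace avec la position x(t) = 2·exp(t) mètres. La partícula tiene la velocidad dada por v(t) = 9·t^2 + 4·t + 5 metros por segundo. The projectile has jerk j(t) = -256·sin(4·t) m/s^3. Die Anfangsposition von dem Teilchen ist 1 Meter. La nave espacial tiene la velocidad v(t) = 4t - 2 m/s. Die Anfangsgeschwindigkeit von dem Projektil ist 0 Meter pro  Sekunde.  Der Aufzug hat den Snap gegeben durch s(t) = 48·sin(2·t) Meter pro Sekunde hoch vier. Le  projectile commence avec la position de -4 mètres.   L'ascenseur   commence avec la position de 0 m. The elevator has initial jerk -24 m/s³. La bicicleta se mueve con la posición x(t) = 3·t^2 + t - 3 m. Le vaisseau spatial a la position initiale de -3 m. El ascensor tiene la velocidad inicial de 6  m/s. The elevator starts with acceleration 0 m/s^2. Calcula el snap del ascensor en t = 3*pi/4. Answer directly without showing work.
s(3*pi/4) = -48.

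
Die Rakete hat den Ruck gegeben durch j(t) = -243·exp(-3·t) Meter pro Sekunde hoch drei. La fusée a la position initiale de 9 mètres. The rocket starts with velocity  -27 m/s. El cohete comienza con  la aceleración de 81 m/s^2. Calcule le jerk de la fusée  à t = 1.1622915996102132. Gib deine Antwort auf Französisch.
De l'équation du jerk j(t) = -243·exp(-3·t), nous substituons t = 1.1622915996102132 pour obtenir j = -7.43491126081414.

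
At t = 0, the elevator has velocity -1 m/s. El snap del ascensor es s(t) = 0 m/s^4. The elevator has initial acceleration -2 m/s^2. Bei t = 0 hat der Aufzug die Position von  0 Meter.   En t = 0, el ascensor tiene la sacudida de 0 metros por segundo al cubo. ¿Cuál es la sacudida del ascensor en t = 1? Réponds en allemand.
Wir müssen unsere Gleichung für den Snap s(t) = 0 1-mal integrieren. Mit ∫s(t)dt und Anwendung von j(0) = 0, finden wir j(t) = 0. Mit j(t) = 0 und Einsetzen von t = 1, finden wir j = 0.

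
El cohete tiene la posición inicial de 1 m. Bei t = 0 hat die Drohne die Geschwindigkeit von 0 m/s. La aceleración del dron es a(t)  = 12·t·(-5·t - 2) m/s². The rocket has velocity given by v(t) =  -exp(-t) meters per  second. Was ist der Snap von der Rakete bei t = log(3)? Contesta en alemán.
Wir müssen unsere Gleichung für die Geschwindigkeit v(t) = -exp(-t) 3-mal ableiten. Durch Ableiten von der Geschwindigkeit erhalten wir die Beschleunigung: a(t) = exp(-t). Die Ableitung von der Beschleunigung ergibt den Ruck: j(t) = -exp(-t). Mit d/dt von j(t) finden wir s(t) = exp(-t). Aus der Gleichung für den Snap s(t) = exp(-t), setzen wir t = log(3) ein und erhalten s = 1/3.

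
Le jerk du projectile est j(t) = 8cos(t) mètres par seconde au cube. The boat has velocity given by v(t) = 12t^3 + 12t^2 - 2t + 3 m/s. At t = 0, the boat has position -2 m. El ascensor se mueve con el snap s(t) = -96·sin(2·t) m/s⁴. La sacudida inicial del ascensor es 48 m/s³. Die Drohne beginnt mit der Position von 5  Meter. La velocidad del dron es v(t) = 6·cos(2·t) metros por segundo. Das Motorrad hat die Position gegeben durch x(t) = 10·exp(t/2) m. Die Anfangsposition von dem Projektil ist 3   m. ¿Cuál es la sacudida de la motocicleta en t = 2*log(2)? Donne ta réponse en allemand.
Wir müssen unsere Gleichung für die Position x(t) = 10·exp(t/2) 3-mal ableiten. Die Ableitung von der Position ergibt die Geschwindigkeit: v(t) = 5·exp(t/2). Durch Ableiten von der Geschwindigkeit erhalten wir die Beschleunigung: a(t) = 5·exp(t/2)/2. Durch Ableiten von der Beschleunigung erhalten wir den Ruck: j(t) = 5·exp(t/2)/4. Wir haben den Ruck j(t) = 5·exp(t/2)/4. Durch Einsetzen von t = 2*log(2): j(2*log(2)) = 5/2.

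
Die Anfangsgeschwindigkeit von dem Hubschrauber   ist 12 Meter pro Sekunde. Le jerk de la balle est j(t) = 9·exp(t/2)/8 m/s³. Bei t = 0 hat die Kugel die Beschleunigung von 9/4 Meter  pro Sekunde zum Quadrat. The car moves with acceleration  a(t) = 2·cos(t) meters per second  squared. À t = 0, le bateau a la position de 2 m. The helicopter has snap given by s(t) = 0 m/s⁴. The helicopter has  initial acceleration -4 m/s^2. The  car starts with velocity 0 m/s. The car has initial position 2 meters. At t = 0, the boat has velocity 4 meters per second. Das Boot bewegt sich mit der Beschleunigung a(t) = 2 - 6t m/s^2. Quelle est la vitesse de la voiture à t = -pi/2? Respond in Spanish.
Para resolver esto, necesitamos tomar 1 antiderivada de nuestra ecuación de la aceleración a(t) = 2·cos(t). La integral de la aceleración es la velocidad. Usando v(0) = 0, obtenemos v(t) = 2·sin(t). Tenemos la velocidad v(t) = 2·sin(t). Sustituyendo t = -pi/2: v(-pi/2) = -2.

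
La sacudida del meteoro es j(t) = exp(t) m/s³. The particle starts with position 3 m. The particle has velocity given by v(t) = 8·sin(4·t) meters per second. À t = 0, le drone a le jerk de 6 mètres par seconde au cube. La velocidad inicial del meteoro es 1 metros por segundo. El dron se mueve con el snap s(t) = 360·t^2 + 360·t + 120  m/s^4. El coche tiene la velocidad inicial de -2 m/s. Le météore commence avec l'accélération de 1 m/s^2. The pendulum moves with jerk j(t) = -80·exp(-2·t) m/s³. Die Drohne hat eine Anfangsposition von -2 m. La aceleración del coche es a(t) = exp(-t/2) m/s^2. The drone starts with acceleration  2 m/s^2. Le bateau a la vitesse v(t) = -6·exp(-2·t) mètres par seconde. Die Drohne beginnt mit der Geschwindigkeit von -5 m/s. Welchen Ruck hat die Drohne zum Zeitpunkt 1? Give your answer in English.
Starting from snap s(t) = 360·t^2 + 360·t + 120, we take 1 integral. The antiderivative of snap is jerk. Using j(0) = 6, we get j(t) = 120·t^3 + 180·t^2 + 120·t + 6. Using j(t) = 120·t^3 + 180·t^2 + 120·t + 6 and substituting t = 1, we find j = 426.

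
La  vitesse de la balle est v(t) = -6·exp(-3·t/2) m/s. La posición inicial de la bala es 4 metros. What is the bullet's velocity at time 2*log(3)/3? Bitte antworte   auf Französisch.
De l'équation de la vitesse v(t) = -6·exp(-3·t/2), nous substituons t = 2*log(3)/3 pour obtenir v = -2.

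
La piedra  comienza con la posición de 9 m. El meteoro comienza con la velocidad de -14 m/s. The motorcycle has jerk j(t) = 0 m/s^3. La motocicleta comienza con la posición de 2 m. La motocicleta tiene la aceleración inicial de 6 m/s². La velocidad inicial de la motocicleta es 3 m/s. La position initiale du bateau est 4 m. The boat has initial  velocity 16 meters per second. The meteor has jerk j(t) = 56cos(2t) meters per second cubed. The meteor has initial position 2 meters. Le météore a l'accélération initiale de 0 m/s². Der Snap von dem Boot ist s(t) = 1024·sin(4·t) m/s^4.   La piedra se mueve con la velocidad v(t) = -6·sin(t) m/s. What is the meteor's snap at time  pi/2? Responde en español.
Para resolver esto, necesitamos tomar 1 derivada de nuestra ecuación de la sacudida j(t) = 56·cos(2·t). La derivada de la sacudida da el snap: s(t) = -112·sin(2·t). Tenemos el snap s(t) = -112·sin(2·t). Sustituyendo t = pi/2: s(pi/2) = 0.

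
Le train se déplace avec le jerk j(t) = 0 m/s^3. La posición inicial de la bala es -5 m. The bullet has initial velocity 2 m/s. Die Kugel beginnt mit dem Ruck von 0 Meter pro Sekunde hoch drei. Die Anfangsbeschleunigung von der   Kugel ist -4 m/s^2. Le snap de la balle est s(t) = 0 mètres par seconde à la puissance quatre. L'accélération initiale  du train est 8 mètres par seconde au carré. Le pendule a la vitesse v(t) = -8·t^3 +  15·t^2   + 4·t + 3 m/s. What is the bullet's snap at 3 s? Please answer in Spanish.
De la ecuación del snap s(t) = 0, sustituimos t = 3 para obtener s = 0.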